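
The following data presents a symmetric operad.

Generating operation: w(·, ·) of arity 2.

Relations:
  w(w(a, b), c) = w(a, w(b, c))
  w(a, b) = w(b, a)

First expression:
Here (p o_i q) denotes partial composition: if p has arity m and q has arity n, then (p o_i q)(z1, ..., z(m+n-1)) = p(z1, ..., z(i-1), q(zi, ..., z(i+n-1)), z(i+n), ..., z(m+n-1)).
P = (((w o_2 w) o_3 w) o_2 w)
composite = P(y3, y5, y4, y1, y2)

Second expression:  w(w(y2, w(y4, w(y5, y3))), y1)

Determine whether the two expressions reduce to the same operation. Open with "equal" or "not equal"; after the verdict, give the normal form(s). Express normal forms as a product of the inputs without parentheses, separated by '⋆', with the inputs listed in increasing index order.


Reducing the first expression gives y1 ⋆ y2 ⋆ y3 ⋆ y4 ⋆ y5
Reducing the second expression gives y1 ⋆ y2 ⋆ y3 ⋆ y4 ⋆ y5
The forms coincide; equal.

equal; both compose to y1 ⋆ y2 ⋆ y3 ⋆ y4 ⋆ y5


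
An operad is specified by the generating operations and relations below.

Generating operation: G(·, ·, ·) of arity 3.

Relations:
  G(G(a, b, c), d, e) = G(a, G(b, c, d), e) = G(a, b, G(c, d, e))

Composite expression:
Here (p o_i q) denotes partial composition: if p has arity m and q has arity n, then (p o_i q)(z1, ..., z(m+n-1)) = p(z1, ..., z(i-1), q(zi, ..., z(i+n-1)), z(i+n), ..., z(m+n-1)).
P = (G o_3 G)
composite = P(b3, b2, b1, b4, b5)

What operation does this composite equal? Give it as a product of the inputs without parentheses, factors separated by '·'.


Associativity of G dissolves the nesting; only the b-input order survives.
G(b1, b4, b5) unparenthesizes to b1 · b4 · b5
G(b3, b2, G(b1, b4, b5)) unparenthesizes to b3 · b2 · b1 · b4 · b5

b3 · b2 · b1 · b4 · b5


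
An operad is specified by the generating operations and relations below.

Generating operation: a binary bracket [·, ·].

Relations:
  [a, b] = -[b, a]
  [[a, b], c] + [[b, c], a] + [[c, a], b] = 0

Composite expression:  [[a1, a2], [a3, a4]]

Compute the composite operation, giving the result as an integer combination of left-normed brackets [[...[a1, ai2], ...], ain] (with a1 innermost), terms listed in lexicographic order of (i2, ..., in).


[[[a1, a2], a3], a4] - [[[a1, a2], a4], a3]

A multilinear Lie element is pinned by a1-initial words (a1 innermost).
Composite bracket: [[a1, a2], [a3, a4]]
Full expansion: 8 signed words from ab - ba (2^3 = 8).
Words beginning with a1 determine it all:
  word a1a2a3a4 has sign +1, contributing +[[[a1, a2], a3], a4]
  word a1a2a4a3 has sign -1, contributing -[[[a1, a2], a4], a3]


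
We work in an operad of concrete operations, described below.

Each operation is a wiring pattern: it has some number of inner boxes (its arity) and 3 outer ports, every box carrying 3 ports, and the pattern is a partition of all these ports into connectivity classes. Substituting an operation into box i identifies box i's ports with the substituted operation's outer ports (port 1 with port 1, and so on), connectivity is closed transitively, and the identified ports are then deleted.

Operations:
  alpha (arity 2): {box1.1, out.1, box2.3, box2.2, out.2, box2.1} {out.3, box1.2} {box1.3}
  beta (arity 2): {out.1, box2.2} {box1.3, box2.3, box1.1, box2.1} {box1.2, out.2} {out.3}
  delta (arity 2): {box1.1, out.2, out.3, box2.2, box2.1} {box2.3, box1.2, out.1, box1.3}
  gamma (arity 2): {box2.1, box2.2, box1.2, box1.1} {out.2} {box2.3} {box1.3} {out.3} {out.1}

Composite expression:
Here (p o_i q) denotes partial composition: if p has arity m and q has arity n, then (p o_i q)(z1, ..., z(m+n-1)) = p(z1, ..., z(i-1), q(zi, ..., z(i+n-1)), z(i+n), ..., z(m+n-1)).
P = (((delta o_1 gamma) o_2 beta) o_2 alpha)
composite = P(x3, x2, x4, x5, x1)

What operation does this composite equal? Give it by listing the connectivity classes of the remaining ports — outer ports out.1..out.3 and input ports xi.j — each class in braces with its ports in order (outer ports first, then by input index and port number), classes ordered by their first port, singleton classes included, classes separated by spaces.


{out.1, x1.3} {out.2, out.3, x1.1, x1.2} {x2.1, x2.2, x3.1, x3.2, x4.1, x4.2, x4.3, x5.1, x5.2, x5.3} {x2.3} {x3.3}

Substituting into delta glues patterns; closure does the rest.
after alpha, the pattern on (x2, x4) reads {out.1, out.2, x2.1, x4.1, x4.2, x4.3} {out.3, x2.2} {x2.3} (out.j = its outer ports)
after beta, the pattern on (x2, x4, x5) reads {out.1, x5.2} {out.2, x2.1, x2.2, x4.1, x4.2, x4.3, x5.1, x5.3} {out.3} {x2.3} (out.j = its outer ports)
after gamma, the pattern on (x3, x2, x4, x5) reads {out.1} {out.2} {out.3} {x2.1, x2.2, x3.1, x3.2, x4.1, x4.2, x4.3, x5.1, x5.2, x5.3} {x2.3} {x3.3} (out.j = its outer ports)
after delta, the pattern on (x3, x2, x4, x5, x1) reads {out.1, x1.3} {out.2, out.3, x1.1, x1.2} {x2.1, x2.2, x3.1, x3.2, x4.1, x4.2, x4.3, x5.1, x5.2, x5.3} {x2.3} {x3.3} (out.j = its outer ports)


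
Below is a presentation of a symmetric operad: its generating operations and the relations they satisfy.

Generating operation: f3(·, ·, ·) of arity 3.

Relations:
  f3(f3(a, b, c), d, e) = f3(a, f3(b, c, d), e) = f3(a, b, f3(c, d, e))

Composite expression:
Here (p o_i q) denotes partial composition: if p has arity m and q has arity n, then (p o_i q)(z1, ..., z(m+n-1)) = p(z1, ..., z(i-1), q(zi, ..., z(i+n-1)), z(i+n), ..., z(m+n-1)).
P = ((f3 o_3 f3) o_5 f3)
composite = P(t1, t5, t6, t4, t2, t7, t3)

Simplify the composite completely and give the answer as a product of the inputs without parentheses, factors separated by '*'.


The f3-tree's shape is irrelevant; the t-reading-order decides.
f3(t2, t7, t3) collapses to t2 * t7 * t3
f3(t6, t4, f3(t2, t7, t3)) collapses to t6 * t4 * t2 * t7 * t3
f3(t1, t5, f3(t6, t4, f3(t2, t7, t3))) collapses to t1 * t5 * t6 * t4 * t2 * t7 * t3

t1 * t5 * t6 * t4 * t2 * t7 * t3


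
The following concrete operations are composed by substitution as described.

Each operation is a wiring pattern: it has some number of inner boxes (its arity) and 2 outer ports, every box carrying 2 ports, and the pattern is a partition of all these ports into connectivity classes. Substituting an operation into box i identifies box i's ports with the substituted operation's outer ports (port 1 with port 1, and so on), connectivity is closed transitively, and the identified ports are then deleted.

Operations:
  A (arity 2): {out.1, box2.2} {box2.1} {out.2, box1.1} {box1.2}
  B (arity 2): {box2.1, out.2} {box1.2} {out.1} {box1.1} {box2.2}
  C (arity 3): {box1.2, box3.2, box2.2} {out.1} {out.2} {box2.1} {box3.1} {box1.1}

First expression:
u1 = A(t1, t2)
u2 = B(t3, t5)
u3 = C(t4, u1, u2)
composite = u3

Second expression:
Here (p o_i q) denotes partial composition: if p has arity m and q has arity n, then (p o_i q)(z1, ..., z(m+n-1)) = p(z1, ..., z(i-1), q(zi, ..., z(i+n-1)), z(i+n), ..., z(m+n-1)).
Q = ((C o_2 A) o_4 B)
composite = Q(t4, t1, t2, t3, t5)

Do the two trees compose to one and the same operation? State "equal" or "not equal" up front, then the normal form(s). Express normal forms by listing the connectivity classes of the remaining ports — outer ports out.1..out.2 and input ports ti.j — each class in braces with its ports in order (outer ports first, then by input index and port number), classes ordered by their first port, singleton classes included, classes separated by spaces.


equal — both sides give {out.1} {out.2} {t1.1, t4.2, t5.1} {t1.2} {t2.1} {t2.2} {t3.1} {t3.2} {t4.1} {t5.2}

The first expression reduces to {out.1} {out.2} {t1.1, t4.2, t5.1} {t1.2} {t2.1} {t2.2} {t3.1} {t3.2} {t4.1} {t5.2}
The second expression reduces to {out.1} {out.2} {t1.1, t4.2, t5.1} {t1.2} {t2.1} {t2.2} {t3.1} {t3.2} {t4.1} {t5.2}
One common form — equal.


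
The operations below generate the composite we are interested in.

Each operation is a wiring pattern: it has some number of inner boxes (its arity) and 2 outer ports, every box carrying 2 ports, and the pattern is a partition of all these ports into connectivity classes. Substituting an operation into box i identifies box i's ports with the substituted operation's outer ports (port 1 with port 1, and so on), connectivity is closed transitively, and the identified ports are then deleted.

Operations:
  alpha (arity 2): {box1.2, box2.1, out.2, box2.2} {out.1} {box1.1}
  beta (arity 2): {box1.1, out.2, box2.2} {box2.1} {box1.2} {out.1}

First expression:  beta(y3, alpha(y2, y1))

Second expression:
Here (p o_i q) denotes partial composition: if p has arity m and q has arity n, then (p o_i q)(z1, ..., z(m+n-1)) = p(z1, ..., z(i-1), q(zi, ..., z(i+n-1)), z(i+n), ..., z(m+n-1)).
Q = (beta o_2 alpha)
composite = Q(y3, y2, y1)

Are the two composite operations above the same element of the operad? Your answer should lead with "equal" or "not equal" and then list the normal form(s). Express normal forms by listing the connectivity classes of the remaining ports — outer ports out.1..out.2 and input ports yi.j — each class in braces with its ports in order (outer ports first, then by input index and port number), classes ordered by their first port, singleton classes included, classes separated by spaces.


The first expression reduces to {out.1} {out.2, y1.1, y1.2, y2.2, y3.1} {y2.1} {y3.2}
The second expression reduces to {out.1} {out.2, y1.1, y1.2, y2.2, y3.1} {y2.1} {y3.2}
One common form — equal.

equal — both sides give {out.1} {out.2, y1.1, y1.2, y2.2, y3.1} {y2.1} {y3.2}


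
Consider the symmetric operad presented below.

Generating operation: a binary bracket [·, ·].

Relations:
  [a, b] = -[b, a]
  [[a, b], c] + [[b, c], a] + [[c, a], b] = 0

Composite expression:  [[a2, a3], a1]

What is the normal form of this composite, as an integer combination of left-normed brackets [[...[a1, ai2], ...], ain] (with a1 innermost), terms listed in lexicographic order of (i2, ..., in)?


Left-normed coefficients sit on the a1-initial expansion words.
Composite bracket: [[a2, a3], a1]
Expanding via [a, b] = ab - ba: 4 signed words (2^2 = 4).
Words beginning with a1 determine it all:
  sign of a1a2a3 is -1, so it contributes -[[a1, a2], a3]
  sign of a1a3a2 is +1, so it contributes +[[a1, a3], a2]

-[[a1, a2], a3] + [[a1, a3], a2]


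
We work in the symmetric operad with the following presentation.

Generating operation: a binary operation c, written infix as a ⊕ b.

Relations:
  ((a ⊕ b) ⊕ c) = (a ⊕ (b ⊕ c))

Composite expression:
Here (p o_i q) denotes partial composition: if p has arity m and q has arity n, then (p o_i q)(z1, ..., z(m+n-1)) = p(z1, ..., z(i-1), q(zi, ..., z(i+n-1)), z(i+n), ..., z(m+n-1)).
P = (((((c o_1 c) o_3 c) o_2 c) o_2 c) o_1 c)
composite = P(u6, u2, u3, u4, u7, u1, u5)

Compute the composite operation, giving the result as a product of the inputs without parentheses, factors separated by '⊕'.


Under associativity of c, the answer is the u's in reading order.
(u6 ⊕ u2) spells out as u6 ⊕ u2
(u3 ⊕ u4) spells out as u3 ⊕ u4
((u3 ⊕ u4) ⊕ u7) spells out as u3 ⊕ u4 ⊕ u7
((u6 ⊕ u2) ⊕ ((u3 ⊕ u4) ⊕ u7)) spells out as u6 ⊕ u2 ⊕ u3 ⊕ u4 ⊕ u7
(u1 ⊕ u5) spells out as u1 ⊕ u5
(((u6 ⊕ u2) ⊕ ((u3 ⊕ u4) ⊕ u7)) ⊕ (u1 ⊕ u5)) spells out as u6 ⊕ u2 ⊕ u3 ⊕ u4 ⊕ u7 ⊕ u1 ⊕ u5

u6 ⊕ u2 ⊕ u3 ⊕ u4 ⊕ u7 ⊕ u1 ⊕ u5


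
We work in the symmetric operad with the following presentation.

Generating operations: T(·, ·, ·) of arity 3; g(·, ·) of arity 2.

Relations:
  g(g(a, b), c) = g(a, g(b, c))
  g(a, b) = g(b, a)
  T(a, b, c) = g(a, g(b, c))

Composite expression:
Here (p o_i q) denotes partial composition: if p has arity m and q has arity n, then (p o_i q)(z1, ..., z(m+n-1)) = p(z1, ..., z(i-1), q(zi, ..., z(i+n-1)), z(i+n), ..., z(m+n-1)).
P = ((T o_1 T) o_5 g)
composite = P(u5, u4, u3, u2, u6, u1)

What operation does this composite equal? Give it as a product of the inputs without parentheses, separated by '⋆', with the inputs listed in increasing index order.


Any arrangement under T is one operation, so sort the u-inputs.
T(u5, u4, u3) linearizes to u5 ⋆ u4 ⋆ u3
g(u6, u1) linearizes to u6 ⋆ u1
T(T(u5, u4, u3), u2, g(u6, u1)) linearizes to u5 ⋆ u4 ⋆ u3 ⋆ u2 ⋆ u6 ⋆ u1
the factors in increasing index order: u1 ⋆ u2 ⋆ u3 ⋆ u4 ⋆ u5 ⋆ u6

u1 ⋆ u2 ⋆ u3 ⋆ u4 ⋆ u5 ⋆ u6


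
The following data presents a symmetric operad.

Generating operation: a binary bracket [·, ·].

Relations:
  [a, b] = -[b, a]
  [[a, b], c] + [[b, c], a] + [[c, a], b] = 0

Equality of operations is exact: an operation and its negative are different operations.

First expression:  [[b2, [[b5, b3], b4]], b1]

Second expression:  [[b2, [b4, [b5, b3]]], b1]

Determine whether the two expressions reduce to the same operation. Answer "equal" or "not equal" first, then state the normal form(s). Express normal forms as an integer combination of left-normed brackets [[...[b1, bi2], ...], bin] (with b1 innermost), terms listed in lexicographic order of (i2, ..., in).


not equal: they reduce to [[[[b1, b2], b3], b5], b4] - [[[[b1, b2], b4], b3], b5] + [[[[b1, b2], b4], b5], b3] - [[[[b1, b2], b5], b3], b4] - [[[[b1, b3], b5], b4], b2] + [[[[b1, b4], b3], b5], b2] - [[[[b1, b4], b5], b3], b2] + [[[[b1, b5], b3], b4], b2] and -[[[[b1, b2], b3], b5], b4] + [[[[b1, b2], b4], b3], b5] - [[[[b1, b2], b4], b5], b3] + [[[[b1, b2], b5], b3], b4] + [[[[b1, b3], b5], b4], b2] - [[[[b1, b4], b3], b5], b2] + [[[[b1, b4], b5], b3], b2] - [[[[b1, b5], b3], b4], b2]

The first composite normalizes to [[[[b1, b2], b3], b5], b4] - [[[[b1, b2], b4], b3], b5] + [[[[b1, b2], b4], b5], b3] - [[[[b1, b2], b5], b3], b4] - [[[[b1, b3], b5], b4], b2] + [[[[b1, b4], b3], b5], b2] - [[[[b1, b4], b5], b3], b2] + [[[[b1, b5], b3], b4], b2]
The second composite normalizes to -[[[[b1, b2], b3], b5], b4] + [[[[b1, b2], b4], b3], b5] - [[[[b1, b2], b4], b5], b3] + [[[[b1, b2], b5], b3], b4] + [[[[b1, b3], b5], b4], b2] - [[[[b1, b4], b3], b5], b2] + [[[[b1, b4], b5], b3], b2] - [[[[b1, b5], b3], b4], b2]
The normal forms differ: not equal.


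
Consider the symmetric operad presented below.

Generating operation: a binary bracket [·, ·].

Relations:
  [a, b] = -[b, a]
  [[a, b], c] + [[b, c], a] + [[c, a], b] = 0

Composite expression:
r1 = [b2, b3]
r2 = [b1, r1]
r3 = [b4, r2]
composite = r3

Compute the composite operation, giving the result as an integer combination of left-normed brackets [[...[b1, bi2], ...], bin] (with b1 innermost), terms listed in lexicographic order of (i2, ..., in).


-[[[b1, b2], b3], b4] + [[[b1, b3], b2], b4]

A multilinear Lie element is pinned by b1-initial words (b1 innermost).
Composite bracket: [b4, [b1, [b2, b3]]]
Expanding via [a, b] = ab - ba: 8 signed words (2^3 = 8).
Coefficients come from the b1-initial words:
  the word b1b2b3b4 carries sign -1 and contributes -[[[b1, b2], b3], b4]
  the word b1b3b2b4 carries sign +1 and contributes +[[[b1, b3], b2], b4]


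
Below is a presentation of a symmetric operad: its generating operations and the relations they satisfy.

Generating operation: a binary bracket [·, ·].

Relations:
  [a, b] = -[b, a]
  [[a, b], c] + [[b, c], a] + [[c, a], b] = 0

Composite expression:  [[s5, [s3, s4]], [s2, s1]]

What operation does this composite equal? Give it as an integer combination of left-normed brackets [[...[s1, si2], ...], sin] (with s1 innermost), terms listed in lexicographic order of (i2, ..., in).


Left-normed coefficients sit on the s1-initial expansion words.
Composite bracket: [[s5, [s3, s4]], [s2, s1]]
Under [a, b] = ab - ba we get 16 signed associative words (2^4 = 16).
Collect the words opening with s1:
  sign of s1s2s3s4s5 is -1, so it contributes -[[[[s1, s2], s3], s4], s5]
  sign of s1s2s4s3s5 is +1, so it contributes +[[[[s1, s2], s4], s3], s5]
  sign of s1s2s5s3s4 is +1, so it contributes +[[[[s1, s2], s5], s3], s4]
  sign of s1s2s5s4s3 is -1, so it contributes -[[[[s1, s2], s5], s4], s3]

-[[[[s1, s2], s3], s4], s5] + [[[[s1, s2], s4], s3], s5] + [[[[s1, s2], s5], s3], s4] - [[[[s1, s2], s5], s4], s3]


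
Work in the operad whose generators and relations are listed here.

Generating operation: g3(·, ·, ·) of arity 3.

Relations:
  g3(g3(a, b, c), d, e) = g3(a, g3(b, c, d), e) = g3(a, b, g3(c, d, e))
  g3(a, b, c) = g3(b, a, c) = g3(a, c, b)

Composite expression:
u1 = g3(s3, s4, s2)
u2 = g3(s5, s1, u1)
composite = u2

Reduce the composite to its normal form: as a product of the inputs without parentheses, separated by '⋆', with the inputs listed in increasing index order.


s1 ⋆ s2 ⋆ s3 ⋆ s4 ⋆ s5

Shape and order are irrelevant to g3; the s-input set decides.
g3(s3, s4, s2) flattens to s3 ⋆ s4 ⋆ s2
g3(s5, s1, g3(s3, s4, s2)) flattens to s5 ⋆ s1 ⋆ s3 ⋆ s4 ⋆ s2
putting the inputs in ascending order: s1 ⋆ s2 ⋆ s3 ⋆ s4 ⋆ s5


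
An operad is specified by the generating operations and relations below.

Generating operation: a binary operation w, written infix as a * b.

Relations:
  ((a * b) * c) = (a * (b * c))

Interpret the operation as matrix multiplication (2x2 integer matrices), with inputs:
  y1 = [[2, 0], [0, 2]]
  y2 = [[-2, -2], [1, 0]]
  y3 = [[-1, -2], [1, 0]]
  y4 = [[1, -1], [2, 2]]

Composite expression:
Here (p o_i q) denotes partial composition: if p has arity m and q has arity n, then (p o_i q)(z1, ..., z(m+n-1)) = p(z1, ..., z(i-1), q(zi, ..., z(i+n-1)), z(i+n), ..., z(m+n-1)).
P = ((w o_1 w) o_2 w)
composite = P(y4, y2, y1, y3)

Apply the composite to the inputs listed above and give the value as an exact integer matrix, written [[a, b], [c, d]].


[[2, 12], [-4, 8]]

(y2 * y1) = [[-4, -4], [2, 0]]
(y4 * (y2 * y1)) = [[-6, -4], [-4, -8]]
((y4 * (y2 * y1)) * y3) = [[2, 12], [-4, 8]]


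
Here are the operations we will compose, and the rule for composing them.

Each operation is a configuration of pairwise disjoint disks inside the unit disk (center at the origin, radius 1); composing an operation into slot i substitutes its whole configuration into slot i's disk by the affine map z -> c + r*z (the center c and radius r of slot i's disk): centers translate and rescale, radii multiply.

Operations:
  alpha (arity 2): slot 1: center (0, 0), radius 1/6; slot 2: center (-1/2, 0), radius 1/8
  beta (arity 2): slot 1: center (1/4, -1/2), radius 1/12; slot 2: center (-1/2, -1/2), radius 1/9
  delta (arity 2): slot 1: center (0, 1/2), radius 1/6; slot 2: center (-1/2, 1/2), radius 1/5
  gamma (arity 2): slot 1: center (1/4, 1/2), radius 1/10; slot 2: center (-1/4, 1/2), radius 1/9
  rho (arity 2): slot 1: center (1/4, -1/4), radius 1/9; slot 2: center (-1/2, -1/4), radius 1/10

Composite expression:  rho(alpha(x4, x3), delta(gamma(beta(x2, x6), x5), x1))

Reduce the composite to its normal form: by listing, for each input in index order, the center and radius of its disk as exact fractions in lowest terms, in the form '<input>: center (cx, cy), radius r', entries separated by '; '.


x1: center (-11/20, -1/5), radius 1/50; x2: center (-1189/2400, -77/400), radius 1/7200; x3: center (7/36, -1/4), radius 1/72; x4: center (1/4, -1/4), radius 1/54; x5: center (-121/240, -23/120), radius 1/540; x6: center (-149/300, -77/400), radius 1/5400

Nesting under rho composes maps z -> c + r*z down each x-path.
input x4: applying the 2 nested substitutions gives center (1/4, -1/4), radius 1/54
input x3: applying the 2 nested substitutions gives center (7/36, -1/4), radius 1/72
input x2: applying the 4 nested substitutions gives center (-1189/2400, -77/400), radius 1/7200
input x6: applying the 4 nested substitutions gives center (-149/300, -77/400), radius 1/5400
input x5: applying the 3 nested substitutions gives center (-121/240, -23/120), radius 1/540
input x1: applying the 2 nested substitutions gives center (-11/20, -1/5), radius 1/50


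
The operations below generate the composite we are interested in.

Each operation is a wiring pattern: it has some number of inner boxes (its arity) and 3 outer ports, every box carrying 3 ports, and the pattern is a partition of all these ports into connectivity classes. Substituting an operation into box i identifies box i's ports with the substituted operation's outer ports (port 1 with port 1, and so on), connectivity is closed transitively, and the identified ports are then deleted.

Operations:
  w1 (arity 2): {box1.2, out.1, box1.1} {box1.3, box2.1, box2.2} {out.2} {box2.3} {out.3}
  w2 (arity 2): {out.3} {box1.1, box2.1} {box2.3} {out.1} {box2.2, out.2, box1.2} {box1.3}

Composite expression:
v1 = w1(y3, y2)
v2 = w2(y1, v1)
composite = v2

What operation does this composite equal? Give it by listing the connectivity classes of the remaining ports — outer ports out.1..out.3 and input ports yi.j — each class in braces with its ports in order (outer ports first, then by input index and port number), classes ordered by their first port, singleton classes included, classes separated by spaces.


{out.1} {out.2, y1.2} {out.3} {y1.1, y3.1, y3.2} {y1.3} {y2.1, y2.2, y3.3} {y2.3}

Reachability decides: close wires over w2-identified ports.
the subtree at w1 composes to {out.1, y3.1, y3.2} {out.2} {out.3} {y2.1, y2.2, y3.3} {y2.3} on (y3, y2); out.j = own outer ports
the subtree at w2 composes to {out.1} {out.2, y1.2} {out.3} {y1.1, y3.1, y3.2} {y1.3} {y2.1, y2.2, y3.3} {y2.3} on (y1, y3, y2); out.j = own outer ports


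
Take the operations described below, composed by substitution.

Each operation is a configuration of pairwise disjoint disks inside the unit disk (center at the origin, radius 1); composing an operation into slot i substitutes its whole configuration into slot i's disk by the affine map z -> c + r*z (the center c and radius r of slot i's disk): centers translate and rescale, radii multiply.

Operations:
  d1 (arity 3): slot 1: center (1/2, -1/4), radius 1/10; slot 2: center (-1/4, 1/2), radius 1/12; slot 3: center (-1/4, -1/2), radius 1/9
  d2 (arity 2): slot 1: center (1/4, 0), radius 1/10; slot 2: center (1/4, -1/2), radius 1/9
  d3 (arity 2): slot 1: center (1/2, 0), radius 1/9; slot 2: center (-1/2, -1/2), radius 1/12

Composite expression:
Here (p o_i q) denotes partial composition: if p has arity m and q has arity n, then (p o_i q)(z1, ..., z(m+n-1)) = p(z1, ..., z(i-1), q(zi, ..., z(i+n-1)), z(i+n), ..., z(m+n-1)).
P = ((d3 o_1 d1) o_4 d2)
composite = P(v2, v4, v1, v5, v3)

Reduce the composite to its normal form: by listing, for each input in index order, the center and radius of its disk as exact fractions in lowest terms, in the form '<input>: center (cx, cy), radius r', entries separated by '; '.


v1: center (17/36, -1/18), radius 1/81; v2: center (5/9, -1/36), radius 1/90; v3: center (-23/48, -13/24), radius 1/108; v4: center (17/36, 1/18), radius 1/108; v5: center (-23/48, -1/2), radius 1/120


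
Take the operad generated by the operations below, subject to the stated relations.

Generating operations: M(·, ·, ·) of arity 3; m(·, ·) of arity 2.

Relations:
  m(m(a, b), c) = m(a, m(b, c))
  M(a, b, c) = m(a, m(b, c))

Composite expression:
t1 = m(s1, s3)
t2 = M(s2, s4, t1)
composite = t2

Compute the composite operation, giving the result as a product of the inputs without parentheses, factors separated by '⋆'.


Associativity of M dissolves the nesting; only the s-input order survives.
m(s1, s3) collapses to s1 ⋆ s3
M(s2, s4, m(s1, s3)) collapses to s2 ⋆ s4 ⋆ s1 ⋆ s3

s2 ⋆ s4 ⋆ s1 ⋆ s3


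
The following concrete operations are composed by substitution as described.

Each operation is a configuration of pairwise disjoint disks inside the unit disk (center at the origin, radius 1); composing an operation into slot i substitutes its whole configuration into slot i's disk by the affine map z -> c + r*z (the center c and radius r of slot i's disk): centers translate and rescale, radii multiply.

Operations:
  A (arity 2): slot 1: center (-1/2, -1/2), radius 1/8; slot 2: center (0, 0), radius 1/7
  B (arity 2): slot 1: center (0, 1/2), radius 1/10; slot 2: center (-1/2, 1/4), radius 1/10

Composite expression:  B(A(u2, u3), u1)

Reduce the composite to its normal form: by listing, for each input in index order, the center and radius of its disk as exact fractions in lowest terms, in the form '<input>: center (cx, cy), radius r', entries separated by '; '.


Only the slot chain above each u matters under B; compose those maps.
u2: after 2 affine steps, its disk has center (-1/20, 9/20), radius 1/80
u3: after 2 affine steps, its disk has center (0, 1/2), radius 1/70
u1: after 1 affine step, its disk has center (-1/2, 1/4), radius 1/10

u1: center (-1/2, 1/4), radius 1/10; u2: center (-1/20, 9/20), radius 1/80; u3: center (0, 1/2), radius 1/70


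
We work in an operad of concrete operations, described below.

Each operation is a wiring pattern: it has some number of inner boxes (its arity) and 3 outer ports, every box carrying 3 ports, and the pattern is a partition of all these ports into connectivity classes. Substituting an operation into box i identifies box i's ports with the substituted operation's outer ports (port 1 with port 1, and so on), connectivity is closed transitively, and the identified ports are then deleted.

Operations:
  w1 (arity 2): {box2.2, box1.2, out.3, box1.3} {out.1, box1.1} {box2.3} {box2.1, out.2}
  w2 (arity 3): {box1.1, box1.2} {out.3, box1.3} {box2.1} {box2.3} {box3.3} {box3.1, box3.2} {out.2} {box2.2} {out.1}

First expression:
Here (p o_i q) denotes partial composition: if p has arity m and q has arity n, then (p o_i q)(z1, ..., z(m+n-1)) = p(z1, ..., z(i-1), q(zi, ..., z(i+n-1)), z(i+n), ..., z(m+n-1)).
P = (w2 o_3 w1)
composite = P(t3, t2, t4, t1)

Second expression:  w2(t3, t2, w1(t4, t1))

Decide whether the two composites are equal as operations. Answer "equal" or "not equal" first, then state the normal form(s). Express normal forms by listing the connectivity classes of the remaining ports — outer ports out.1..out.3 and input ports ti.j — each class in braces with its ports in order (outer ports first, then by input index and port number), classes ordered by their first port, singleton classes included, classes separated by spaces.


equal; the common form is {out.1} {out.2} {out.3, t3.3} {t1.1, t4.1} {t1.2, t4.2, t4.3} {t1.3} {t2.1} {t2.2} {t2.3} {t3.1, t3.2}

The first expression, normalized: {out.1} {out.2} {out.3, t3.3} {t1.1, t4.1} {t1.2, t4.2, t4.3} {t1.3} {t2.1} {t2.2} {t2.3} {t3.1, t3.2}
The second expression, normalized: {out.1} {out.2} {out.3, t3.3} {t1.1, t4.1} {t1.2, t4.2, t4.3} {t1.3} {t2.1} {t2.2} {t2.3} {t3.1, t3.2}
One common form — equal.


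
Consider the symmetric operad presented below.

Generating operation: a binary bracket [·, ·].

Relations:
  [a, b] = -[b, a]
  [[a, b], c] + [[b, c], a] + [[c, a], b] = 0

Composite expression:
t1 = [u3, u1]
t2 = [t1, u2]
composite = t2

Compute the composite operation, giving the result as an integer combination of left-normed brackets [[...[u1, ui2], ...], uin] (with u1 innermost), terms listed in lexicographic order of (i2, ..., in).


Skip Jacobi rewriting: expand, keep u1-initial words, read off terms.
Composite bracket: [[u3, u1], u2]
Expanding via [a, b] = ab - ba: 4 signed words (2^2 = 4).
Collect the words opening with u1:
  the word u1u3u2 carries sign -1 and contributes -[[u1, u3], u2]

-[[u1, u3], u2]


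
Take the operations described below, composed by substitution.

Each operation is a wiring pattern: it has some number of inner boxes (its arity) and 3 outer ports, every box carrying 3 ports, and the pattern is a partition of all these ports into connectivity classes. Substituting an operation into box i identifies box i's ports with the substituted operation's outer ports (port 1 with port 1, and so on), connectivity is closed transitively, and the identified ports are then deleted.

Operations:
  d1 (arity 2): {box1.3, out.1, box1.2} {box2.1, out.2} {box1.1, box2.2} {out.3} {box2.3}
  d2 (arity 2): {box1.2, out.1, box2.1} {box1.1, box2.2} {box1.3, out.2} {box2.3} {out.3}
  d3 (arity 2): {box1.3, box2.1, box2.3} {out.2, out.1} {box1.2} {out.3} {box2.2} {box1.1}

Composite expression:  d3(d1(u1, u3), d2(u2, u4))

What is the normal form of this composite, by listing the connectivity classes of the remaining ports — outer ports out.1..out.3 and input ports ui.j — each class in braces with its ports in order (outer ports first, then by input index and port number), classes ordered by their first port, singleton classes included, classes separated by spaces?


Substituting into d3 glues patterns; closure does the rest.
after d1, the pattern on (u1, u3) reads {out.1, u1.2, u1.3} {out.2, u3.1} {out.3} {u1.1, u3.2} {u3.3} (out.j = its outer ports)
after d2, the pattern on (u2, u4) reads {out.1, u2.2, u4.1} {out.2, u2.3} {out.3} {u2.1, u4.2} {u4.3} (out.j = its outer ports)
after d3, the pattern on (u1, u3, u2, u4) reads {out.1, out.2} {out.3} {u1.1, u3.2} {u1.2, u1.3} {u2.1, u4.2} {u2.2, u4.1} {u2.3} {u3.1} {u3.3} {u4.3} (out.j = its outer ports)

{out.1, out.2} {out.3} {u1.1, u3.2} {u1.2, u1.3} {u2.1, u4.2} {u2.2, u4.1} {u2.3} {u3.1} {u3.3} {u4.3}


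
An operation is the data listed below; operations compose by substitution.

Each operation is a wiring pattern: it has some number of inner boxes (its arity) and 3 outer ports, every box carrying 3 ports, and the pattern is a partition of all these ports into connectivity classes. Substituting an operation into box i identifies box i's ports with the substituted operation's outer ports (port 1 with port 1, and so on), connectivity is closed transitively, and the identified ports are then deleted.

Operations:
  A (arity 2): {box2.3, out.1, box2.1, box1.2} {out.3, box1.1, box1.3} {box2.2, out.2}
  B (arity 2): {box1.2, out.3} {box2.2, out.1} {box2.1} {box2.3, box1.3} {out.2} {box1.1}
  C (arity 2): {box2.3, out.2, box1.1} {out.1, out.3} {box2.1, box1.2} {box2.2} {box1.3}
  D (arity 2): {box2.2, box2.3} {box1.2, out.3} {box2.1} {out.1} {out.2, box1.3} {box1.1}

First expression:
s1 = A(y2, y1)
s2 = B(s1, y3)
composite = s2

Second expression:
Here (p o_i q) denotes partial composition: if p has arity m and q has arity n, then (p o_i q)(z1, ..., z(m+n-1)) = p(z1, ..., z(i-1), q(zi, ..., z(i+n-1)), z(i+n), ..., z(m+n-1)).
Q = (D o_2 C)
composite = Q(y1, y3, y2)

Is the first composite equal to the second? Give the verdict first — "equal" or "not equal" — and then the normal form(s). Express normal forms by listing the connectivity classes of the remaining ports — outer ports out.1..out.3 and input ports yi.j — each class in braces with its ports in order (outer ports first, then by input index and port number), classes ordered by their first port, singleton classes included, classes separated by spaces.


not equal — first {out.1, y3.2} {out.2} {out.3, y1.2} {y1.1, y1.3, y2.2} {y2.1, y2.3, y3.3} {y3.1}, second {out.1} {out.2, y1.3} {out.3, y1.2} {y1.1} {y2.1, y3.2} {y2.2} {y2.3, y3.1} {y3.3}

Normal form of the first expression: {out.1, y3.2} {out.2} {out.3, y1.2} {y1.1, y1.3, y2.2} {y2.1, y2.3, y3.3} {y3.1}
Normal form of the second expression: {out.1} {out.2, y1.3} {out.3, y1.2} {y1.1} {y2.1, y3.2} {y2.2} {y2.3, y3.1} {y3.3}
The normal forms differ: not equal.


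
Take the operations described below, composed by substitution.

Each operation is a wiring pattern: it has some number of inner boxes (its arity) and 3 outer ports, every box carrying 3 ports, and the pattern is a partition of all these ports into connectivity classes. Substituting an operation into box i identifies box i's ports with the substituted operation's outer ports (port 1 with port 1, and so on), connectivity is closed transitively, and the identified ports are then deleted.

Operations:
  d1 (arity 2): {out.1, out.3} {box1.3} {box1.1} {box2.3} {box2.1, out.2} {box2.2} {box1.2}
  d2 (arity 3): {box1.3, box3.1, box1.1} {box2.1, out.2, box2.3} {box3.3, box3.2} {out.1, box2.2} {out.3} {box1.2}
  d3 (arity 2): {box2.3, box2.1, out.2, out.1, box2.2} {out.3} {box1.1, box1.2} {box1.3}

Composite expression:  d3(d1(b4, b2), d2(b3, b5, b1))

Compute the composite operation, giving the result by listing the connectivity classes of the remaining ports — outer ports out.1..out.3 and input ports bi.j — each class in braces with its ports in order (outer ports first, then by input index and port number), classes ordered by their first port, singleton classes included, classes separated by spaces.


{out.1, out.2, b5.1, b5.2, b5.3} {out.3} {b1.1, b3.1, b3.3} {b1.2, b1.3} {b2.1} {b2.2} {b2.3} {b3.2} {b4.1} {b4.2} {b4.3}

Two ports join when wires chain via d3-identified ports.
composing d1 on (b4, b2), with out.j its own outer ports: {out.1, out.3} {out.2, b2.1} {b2.2} {b2.3} {b4.1} {b4.2} {b4.3}
composing d2 on (b3, b5, b1), with out.j its own outer ports: {out.1, b5.2} {out.2, b5.1, b5.3} {out.3} {b1.1, b3.1, b3.3} {b1.2, b1.3} {b3.2}
composing d3 on (b4, b2, b3, b5, b1), with out.j its own outer ports: {out.1, out.2, b5.1, b5.2, b5.3} {out.3} {b1.1, b3.1, b3.3} {b1.2, b1.3} {b2.1} {b2.2} {b2.3} {b3.2} {b4.1} {b4.2} {b4.3}


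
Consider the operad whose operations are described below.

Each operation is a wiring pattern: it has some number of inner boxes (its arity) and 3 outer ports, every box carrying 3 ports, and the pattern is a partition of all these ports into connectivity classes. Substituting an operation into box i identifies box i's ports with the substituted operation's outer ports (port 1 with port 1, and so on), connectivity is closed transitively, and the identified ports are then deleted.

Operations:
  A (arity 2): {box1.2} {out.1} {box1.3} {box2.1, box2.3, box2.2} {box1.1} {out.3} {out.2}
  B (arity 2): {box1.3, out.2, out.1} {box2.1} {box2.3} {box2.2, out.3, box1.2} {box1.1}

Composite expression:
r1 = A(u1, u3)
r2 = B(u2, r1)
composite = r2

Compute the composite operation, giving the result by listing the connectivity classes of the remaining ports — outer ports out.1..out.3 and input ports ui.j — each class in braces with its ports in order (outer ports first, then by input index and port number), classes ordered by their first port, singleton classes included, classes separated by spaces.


{out.1, out.2, u2.3} {out.3, u2.2} {u1.1} {u1.2} {u1.3} {u2.1} {u3.1, u3.2, u3.3}

After gluing at B, chains via deleted ports link the u-ports.
stage A: inputs (u1, u3), connectivity {out.1} {out.2} {out.3} {u1.1} {u1.2} {u1.3} {u3.1, u3.2, u3.3}, out.j its boundary
stage B: inputs (u2, u1, u3), connectivity {out.1, out.2, u2.3} {out.3, u2.2} {u1.1} {u1.2} {u1.3} {u2.1} {u3.1, u3.2, u3.3}, out.j its boundary


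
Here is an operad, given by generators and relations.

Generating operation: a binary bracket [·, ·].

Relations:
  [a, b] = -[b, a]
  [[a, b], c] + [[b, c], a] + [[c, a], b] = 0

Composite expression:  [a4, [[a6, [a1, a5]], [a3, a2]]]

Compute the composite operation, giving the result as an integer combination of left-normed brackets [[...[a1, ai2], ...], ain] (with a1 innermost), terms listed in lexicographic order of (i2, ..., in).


-[[[[[a1, a5], a6], a2], a3], a4] + [[[[[a1, a5], a6], a3], a2], a4]

In the tensor algebra, words opening a1 carry the a1-anchored form.
Composite bracket: [a4, [[a6, [a1, a5]], [a3, a2]]]
Applying ab - ba throughout gives 32 signed words (2^5 = 32).
Only words starting with a1 matter:
  the word a1a5a6a2a3a4 carries sign -1 and contributes -[[[[[a1, a5], a6], a2], a3], a4]
  the word a1a5a6a3a2a4 carries sign +1 and contributes +[[[[[a1, a5], a6], a3], a2], a4]


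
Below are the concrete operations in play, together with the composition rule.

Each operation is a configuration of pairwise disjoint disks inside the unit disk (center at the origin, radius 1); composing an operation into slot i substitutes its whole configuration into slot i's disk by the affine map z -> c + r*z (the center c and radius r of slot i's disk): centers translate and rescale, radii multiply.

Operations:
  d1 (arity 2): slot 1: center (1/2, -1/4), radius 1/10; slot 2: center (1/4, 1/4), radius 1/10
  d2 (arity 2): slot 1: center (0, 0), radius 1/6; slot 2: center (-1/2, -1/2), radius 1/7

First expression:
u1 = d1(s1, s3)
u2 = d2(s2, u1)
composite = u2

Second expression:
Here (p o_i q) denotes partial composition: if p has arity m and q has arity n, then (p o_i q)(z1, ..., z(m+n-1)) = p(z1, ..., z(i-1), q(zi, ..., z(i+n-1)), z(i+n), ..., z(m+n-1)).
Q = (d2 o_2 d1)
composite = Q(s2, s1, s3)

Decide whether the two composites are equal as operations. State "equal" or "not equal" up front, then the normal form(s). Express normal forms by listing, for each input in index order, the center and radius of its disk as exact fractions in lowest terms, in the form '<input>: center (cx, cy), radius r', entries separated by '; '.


equal; the common form is s1: center (-3/7, -15/28), radius 1/70; s2: center (0, 0), radius 1/6; s3: center (-13/28, -13/28), radius 1/70

Reducing the first expression gives s1: center (-3/7, -15/28), radius 1/70; s2: center (0, 0), radius 1/6; s3: center (-13/28, -13/28), radius 1/70
Reducing the second expression gives s1: center (-3/7, -15/28), radius 1/70; s2: center (0, 0), radius 1/6; s3: center (-13/28, -13/28), radius 1/70
One common form — equal.


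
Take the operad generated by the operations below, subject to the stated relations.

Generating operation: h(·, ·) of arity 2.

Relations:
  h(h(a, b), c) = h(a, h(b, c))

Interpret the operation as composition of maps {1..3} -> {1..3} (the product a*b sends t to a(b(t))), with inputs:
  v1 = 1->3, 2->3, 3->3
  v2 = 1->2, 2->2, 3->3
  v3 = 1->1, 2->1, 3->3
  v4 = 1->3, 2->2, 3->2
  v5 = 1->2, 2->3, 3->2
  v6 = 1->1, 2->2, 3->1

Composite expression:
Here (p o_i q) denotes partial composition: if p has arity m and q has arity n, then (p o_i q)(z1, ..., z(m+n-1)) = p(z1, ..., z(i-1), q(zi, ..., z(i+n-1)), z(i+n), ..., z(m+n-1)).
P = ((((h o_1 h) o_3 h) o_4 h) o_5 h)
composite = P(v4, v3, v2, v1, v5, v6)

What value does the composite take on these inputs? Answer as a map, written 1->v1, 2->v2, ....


1->2, 2->2, 3->2

h(v4, v3) = 1->3, 2->3, 3->2
h(v5, v6) = 1->2, 2->3, 3->2
h(v1, h(v5, v6)) = 1->3, 2->3, 3->3
h(v2, h(v1, h(v5, v6))) = 1->3, 2->3, 3->3
h(h(v4, v3), h(v2, h(v1, h(v5, v6)))) = 1->2, 2->2, 3->2


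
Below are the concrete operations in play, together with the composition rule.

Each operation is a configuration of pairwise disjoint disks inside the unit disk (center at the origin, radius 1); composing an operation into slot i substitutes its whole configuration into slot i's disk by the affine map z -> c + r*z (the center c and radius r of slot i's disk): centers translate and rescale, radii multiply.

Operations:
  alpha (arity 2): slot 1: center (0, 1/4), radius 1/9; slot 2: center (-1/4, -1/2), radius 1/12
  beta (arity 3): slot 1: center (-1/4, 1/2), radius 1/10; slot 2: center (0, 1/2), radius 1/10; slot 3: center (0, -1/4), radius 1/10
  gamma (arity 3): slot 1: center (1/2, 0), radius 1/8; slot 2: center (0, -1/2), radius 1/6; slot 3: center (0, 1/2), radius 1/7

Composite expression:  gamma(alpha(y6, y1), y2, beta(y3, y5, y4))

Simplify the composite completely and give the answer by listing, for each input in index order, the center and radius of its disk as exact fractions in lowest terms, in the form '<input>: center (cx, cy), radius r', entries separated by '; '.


Affine substitution under gamma: radii multiply and y-centers shift.
tracing y6 down its 2-map path: center (1/2, 1/32), radius 1/72
tracing y1 down its 2-map path: center (15/32, -1/16), radius 1/96
tracing y2 down its 1-map path: center (0, -1/2), radius 1/6
tracing y3 down its 2-map path: center (-1/28, 4/7), radius 1/70
tracing y5 down its 2-map path: center (0, 4/7), radius 1/70
tracing y4 down its 2-map path: center (0, 13/28), radius 1/70

y1: center (15/32, -1/16), radius 1/96; y2: center (0, -1/2), radius 1/6; y3: center (-1/28, 4/7), radius 1/70; y4: center (0, 13/28), radius 1/70; y5: center (0, 4/7), radius 1/70; y6: center (1/2, 1/32), radius 1/72


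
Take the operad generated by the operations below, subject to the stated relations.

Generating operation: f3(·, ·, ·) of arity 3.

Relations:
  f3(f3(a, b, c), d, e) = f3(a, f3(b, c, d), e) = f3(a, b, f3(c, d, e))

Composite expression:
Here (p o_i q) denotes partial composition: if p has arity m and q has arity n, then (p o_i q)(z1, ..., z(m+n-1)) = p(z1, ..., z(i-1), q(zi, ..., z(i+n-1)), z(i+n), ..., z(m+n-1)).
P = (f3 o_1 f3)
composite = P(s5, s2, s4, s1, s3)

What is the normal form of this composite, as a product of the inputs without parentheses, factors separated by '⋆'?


s5 ⋆ s2 ⋆ s4 ⋆ s1 ⋆ s3
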